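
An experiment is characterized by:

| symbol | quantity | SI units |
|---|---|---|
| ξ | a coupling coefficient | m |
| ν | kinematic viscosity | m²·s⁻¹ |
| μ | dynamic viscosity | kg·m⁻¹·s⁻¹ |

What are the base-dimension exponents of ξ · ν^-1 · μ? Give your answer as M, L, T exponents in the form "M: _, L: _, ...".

Collect each base-dimension exponent across the product:
  M: (0) − (0) + (1) = 1
  L: (1) − (2) + (-1) = -2
  T: (0) − (-1) + (-1) = 0
So the dimensions are [M L⁻²].

M: 1, L: -2, T: 0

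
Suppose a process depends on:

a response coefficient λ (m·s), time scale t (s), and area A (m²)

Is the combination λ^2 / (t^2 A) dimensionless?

yes

Sum the exponent of each base dimension across the product:
  M: 2·[λ]_M − 2·[t]_M − [A]_M = 2·(0) − 2·(0) − (0) = 0
  L: 2·[λ]_L − 2·[t]_L − [A]_L = 2·(1) − 2·(0) − (2) = 0
  T: 2·[λ]_T − 2·[t]_T − [A]_T = 2·(1) − 2·(1) − (0) = 0
All base exponents vanish — dimensionless.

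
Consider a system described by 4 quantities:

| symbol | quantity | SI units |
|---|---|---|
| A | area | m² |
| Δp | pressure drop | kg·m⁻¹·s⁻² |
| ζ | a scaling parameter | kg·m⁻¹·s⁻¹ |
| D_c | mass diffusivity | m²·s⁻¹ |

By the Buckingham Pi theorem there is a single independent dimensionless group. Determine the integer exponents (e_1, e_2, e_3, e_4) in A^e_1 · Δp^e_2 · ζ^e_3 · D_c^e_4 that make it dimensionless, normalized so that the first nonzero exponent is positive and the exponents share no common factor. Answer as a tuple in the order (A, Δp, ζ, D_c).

M: e_1·(0) + e_2·(1) + e_3·(1) + e_4·(0) = 0
L: e_1·(2) + e_2·(-1) + e_3·(-1) + e_4·(2) = 0
T: e_1·(0) + e_2·(-2) + e_3·(-1) + e_4·(-1) = 0
Solving this homogeneous linear system for the smallest-integer solution (first nonzero entry positive) gives (1, 1, -1, -1).

(1, 1, -1, -1)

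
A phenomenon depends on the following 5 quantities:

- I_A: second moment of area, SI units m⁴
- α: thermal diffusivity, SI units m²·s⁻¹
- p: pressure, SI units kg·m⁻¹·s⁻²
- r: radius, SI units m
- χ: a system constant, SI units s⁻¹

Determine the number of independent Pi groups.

2

There are 5 variables and 3 base dimensions (M, L, T).
The dimension matrix has rank 3.
Independent dimensionless groups: 5 − 3 = 2.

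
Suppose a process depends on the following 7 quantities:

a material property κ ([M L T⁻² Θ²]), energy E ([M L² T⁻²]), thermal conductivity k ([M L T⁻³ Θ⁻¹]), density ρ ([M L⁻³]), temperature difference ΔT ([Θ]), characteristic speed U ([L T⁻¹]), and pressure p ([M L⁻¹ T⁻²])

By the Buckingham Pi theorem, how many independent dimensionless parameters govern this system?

3

There are 7 variables and 4 base dimensions (M, L, T, Θ).
The dimension matrix has rank 4.
Independent dimensionless groups: 7 − 4 = 3.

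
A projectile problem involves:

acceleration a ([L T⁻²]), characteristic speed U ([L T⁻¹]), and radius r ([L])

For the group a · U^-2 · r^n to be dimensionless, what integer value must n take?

1

Balance the L exponent: (1)·n from r, plus (1) − 2·(1) = -1 from the rest, must sum to zero.
n − 1 = 0, so n = 1.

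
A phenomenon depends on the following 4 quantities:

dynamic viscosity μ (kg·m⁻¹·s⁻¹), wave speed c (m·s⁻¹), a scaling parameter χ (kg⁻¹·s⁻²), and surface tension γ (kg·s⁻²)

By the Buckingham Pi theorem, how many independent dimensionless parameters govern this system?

1

There are 4 variables and 3 base dimensions (M, L, T).
The dimension matrix has rank 3.
Independent dimensionless groups: 4 − 3 = 1.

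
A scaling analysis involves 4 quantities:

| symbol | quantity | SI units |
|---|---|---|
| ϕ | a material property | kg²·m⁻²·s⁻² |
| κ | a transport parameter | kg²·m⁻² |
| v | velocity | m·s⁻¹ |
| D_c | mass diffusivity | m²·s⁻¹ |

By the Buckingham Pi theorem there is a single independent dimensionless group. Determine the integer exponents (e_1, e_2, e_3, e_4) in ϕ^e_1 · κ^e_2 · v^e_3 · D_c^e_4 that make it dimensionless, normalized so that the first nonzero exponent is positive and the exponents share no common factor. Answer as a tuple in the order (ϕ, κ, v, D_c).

(1, -1, -4, 2)

M: e_1·(2) + e_2·(2) + e_3·(0) + e_4·(0) = 0
L: e_1·(-2) + e_2·(-2) + e_3·(1) + e_4·(2) = 0
T: e_1·(-2) + e_2·(0) + e_3·(-1) + e_4·(-1) = 0
Solving this homogeneous linear system for the smallest-integer solution (first nonzero entry positive) gives (1, -1, -4, 2).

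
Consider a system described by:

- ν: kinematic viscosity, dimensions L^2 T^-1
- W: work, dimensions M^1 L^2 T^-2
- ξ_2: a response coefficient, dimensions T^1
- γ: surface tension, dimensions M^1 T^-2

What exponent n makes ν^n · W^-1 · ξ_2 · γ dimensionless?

Balance the L exponent: (2)·n from ν, plus −(2) + (0) + (0) = -2 from the rest, must sum to zero.
2n − 2 = 0, so n = 1.

1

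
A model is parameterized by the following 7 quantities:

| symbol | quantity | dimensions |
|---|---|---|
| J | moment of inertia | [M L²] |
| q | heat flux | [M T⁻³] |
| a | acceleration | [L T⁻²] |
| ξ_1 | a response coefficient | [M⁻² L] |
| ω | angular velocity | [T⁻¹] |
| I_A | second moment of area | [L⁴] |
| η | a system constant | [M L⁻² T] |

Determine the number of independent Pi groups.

There are 7 variables and 3 base dimensions (M, L, T).
The dimension matrix has rank 3.
Independent dimensionless groups: 7 − 3 = 4.

4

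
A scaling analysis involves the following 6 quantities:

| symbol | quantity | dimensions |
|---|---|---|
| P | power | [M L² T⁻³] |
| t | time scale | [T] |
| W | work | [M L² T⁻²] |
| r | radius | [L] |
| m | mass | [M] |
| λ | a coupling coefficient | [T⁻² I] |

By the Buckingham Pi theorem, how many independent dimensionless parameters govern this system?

There are 6 variables and 4 base dimensions (M, L, T, I).
The dimension matrix has rank 4.
Independent dimensionless groups: 6 − 4 = 2.

2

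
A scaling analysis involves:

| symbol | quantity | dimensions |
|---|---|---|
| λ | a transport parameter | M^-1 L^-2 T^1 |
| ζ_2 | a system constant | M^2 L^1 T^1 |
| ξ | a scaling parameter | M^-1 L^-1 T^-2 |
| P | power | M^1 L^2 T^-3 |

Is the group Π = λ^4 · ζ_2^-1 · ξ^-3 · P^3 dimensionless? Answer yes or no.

Sum the exponent of each base dimension across the product:
  M: 4·[λ]_M − [ζ_2]_M − 3·[ξ]_M + 3·[P]_M = 4·(-1) − (2) − 3·(-1) + 3·(1) = 0
  L: 4·[λ]_L − [ζ_2]_L − 3·[ξ]_L + 3·[P]_L = 4·(-2) − (1) − 3·(-1) + 3·(2) = 0
  T: 4·[λ]_T − [ζ_2]_T − 3·[ξ]_T + 3·[P]_T = 4·(1) − (1) − 3·(-2) + 3·(-3) = 0
All base exponents vanish — dimensionless.

yes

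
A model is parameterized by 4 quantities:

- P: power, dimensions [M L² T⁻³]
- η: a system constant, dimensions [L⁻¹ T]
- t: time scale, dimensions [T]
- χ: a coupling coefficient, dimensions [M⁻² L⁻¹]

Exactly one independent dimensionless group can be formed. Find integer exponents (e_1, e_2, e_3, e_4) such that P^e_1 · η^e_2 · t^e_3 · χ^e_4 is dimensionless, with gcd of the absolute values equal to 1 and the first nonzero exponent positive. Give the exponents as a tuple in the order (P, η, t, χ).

(2, 3, 3, 1)

M: e_1·(1) + e_2·(0) + e_3·(0) + e_4·(-2) = 0
L: e_1·(2) + e_2·(-1) + e_3·(0) + e_4·(-1) = 0
T: e_1·(-3) + e_2·(1) + e_3·(1) + e_4·(0) = 0
Solving this homogeneous linear system for the smallest-integer solution (first nonzero entry positive) gives (2, 3, 3, 1).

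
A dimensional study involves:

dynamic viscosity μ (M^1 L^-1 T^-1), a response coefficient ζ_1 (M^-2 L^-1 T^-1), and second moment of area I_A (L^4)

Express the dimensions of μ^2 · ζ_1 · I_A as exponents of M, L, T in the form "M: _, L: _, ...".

M: 0, L: 1, T: -3

Collect each base-dimension exponent across the product:
  M: 2·(1) + (-2) + (0) = 0
  L: 2·(-1) + (-1) + (4) = 1
  T: 2·(-1) + (-1) + (0) = -3
So the dimensions are [L T⁻³].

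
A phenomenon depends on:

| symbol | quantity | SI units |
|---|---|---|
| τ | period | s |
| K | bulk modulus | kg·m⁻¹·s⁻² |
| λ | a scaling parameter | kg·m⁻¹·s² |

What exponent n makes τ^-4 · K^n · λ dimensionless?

-1

Balance the M exponent: (1)·n from K, plus −4·(0) + (1) = 1 from the rest, must sum to zero.
n + 1 = 0, so n = -1.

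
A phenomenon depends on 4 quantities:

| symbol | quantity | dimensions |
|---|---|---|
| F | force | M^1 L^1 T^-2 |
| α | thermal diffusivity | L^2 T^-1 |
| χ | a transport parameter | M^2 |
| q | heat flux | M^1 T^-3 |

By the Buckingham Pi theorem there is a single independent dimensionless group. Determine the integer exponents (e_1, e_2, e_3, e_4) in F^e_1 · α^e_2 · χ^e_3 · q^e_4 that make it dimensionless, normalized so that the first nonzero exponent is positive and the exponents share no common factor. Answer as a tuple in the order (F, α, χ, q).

M: e_1·(1) + e_2·(0) + e_3·(2) + e_4·(1) = 0
L: e_1·(1) + e_2·(2) + e_3·(0) + e_4·(0) = 0
T: e_1·(-2) + e_2·(-1) + e_3·(0) + e_4·(-3) = 0
Solving this homogeneous linear system for the smallest-integer solution (first nonzero entry positive) gives (4, -2, -1, -2).

(4, -2, -1, -2)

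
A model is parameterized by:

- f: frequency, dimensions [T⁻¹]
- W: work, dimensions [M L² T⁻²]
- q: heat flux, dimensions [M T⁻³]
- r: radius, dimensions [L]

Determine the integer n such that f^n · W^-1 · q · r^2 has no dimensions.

Balance the T exponent: (-1)·n from f, plus −(-2) + (-3) + 2·(0) = -1 from the rest, must sum to zero.
−n − 1 = 0, so n = -1.

-1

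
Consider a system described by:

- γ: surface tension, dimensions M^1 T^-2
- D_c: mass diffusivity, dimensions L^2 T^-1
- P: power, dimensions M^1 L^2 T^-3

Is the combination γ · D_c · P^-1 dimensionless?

Sum the exponent of each base dimension across the product:
  M: [γ]_M + [D_c]_M − [P]_M = (1) + (0) − (1) = 0
  L: [γ]_L + [D_c]_L − [P]_L = (0) + (2) − (2) = 0
  T: [γ]_T + [D_c]_T − [P]_T = (-2) + (-1) − (-3) = 0
All base exponents vanish — dimensionless.

yes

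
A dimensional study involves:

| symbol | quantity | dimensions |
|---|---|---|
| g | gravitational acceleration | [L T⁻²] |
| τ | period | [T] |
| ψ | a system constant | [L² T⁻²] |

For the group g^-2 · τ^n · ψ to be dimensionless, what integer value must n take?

-2

Balance the T exponent: (1)·n from τ, plus −2·(-2) + (-2) = 2 from the rest, must sum to zero.
n + 2 = 0, so n = -2.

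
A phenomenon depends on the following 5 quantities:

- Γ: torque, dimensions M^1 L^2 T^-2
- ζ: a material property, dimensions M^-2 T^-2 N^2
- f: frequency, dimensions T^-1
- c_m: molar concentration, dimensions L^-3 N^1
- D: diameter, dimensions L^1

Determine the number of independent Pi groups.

There are 5 variables and 4 base dimensions (M, L, T, N).
The dimension matrix has rank 4.
Independent dimensionless groups: 5 − 4 = 1.

1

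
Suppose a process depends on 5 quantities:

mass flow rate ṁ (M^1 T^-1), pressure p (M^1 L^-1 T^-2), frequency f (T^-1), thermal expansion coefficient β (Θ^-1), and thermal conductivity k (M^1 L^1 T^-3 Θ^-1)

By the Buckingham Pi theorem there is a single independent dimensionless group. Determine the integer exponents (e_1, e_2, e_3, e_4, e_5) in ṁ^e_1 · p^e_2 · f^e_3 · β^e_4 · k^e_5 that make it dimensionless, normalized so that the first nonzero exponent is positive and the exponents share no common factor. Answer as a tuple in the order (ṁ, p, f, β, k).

M: e_1·(1) + e_2·(1) + e_3·(0) + e_4·(0) + e_5·(1) = 0
L: e_1·(0) + e_2·(-1) + e_3·(0) + e_4·(0) + e_5·(1) = 0
T: e_1·(-1) + e_2·(-2) + e_3·(-1) + e_4·(0) + e_5·(-3) = 0
Θ: e_1·(0) + e_2·(0) + e_3·(0) + e_4·(-1) + e_5·(-1) = 0
Solving this homogeneous linear system for the smallest-integer solution (first nonzero entry positive) gives (2, -1, 3, 1, -1).

(2, -1, 3, 1, -1)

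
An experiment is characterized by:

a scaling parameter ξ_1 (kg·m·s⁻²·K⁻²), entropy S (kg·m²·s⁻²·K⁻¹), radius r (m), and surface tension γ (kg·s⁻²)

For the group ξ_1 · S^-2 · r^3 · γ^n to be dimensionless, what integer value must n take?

Balance the M exponent: (1)·n from γ, plus (1) − 2·(1) + 3·(0) = -1 from the rest, must sum to zero.
n − 1 = 0, so n = 1.

1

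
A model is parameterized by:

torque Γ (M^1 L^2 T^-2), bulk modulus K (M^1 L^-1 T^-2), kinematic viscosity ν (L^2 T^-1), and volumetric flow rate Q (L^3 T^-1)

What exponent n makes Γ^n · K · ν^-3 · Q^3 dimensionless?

Balance the M exponent: (1)·n from Γ, plus (1) − 3·(0) + 3·(0) = 1 from the rest, must sum to zero.
n + 1 = 0, so n = -1.

-1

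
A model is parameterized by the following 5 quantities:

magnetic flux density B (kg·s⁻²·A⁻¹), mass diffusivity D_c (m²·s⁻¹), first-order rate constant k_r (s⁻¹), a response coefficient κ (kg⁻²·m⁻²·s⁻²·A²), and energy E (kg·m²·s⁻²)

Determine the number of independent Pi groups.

There are 5 variables and 4 base dimensions (M, L, T, I).
The dimension matrix has rank 4.
Independent dimensionless groups: 5 − 4 = 1.

1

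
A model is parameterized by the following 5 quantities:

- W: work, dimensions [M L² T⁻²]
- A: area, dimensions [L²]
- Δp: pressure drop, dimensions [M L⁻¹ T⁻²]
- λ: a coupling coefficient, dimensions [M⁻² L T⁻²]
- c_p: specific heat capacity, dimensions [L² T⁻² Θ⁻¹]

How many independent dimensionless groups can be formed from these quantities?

1

There are 5 variables and 4 base dimensions (M, L, T, Θ).
The dimension matrix has rank 4.
Independent dimensionless groups: 5 − 4 = 1.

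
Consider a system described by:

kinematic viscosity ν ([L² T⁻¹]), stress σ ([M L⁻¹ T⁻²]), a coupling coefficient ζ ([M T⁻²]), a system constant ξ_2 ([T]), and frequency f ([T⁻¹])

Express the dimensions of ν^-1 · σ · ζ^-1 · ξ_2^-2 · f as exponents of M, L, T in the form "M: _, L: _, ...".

Collect each base-dimension exponent across the product:
  M: −(0) + (1) − (1) − 2·(0) + (0) = 0
  L: −(2) + (-1) − (0) − 2·(0) + (0) = -3
  T: −(-1) + (-2) − (-2) − 2·(1) + (-1) = -2
So the dimensions are [L⁻³ T⁻²].

M: 0, L: -3, T: -2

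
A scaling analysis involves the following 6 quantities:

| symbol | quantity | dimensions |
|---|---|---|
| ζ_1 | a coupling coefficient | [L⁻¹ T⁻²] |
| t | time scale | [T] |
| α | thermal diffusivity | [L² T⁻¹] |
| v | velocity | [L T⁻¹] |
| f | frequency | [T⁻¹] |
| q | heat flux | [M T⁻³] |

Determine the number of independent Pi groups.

There are 6 variables and 3 base dimensions (M, L, T).
The dimension matrix has rank 3.
Independent dimensionless groups: 6 − 3 = 3.

3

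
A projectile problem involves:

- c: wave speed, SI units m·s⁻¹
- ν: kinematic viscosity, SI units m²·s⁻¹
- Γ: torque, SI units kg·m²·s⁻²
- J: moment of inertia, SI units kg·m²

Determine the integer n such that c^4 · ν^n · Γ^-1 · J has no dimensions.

Balance the L exponent: (2)·n from ν, plus 4·(1) − (2) + (2) = 4 from the rest, must sum to zero.
2n + 4 = 0, so n = -2.

-2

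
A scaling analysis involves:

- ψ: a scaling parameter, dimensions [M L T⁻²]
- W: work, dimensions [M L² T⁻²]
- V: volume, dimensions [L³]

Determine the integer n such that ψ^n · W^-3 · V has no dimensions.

Balance the M exponent: (1)·n from ψ, plus −3·(1) + (0) = -3 from the rest, must sum to zero.
n − 3 = 0, so n = 3.

3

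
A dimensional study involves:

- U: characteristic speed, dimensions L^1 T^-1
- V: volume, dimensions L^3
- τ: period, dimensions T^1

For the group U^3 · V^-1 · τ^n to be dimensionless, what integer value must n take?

3

Balance the T exponent: (1)·n from τ, plus 3·(-1) − (0) = -3 from the rest, must sum to zero.
n − 3 = 0, so n = 3.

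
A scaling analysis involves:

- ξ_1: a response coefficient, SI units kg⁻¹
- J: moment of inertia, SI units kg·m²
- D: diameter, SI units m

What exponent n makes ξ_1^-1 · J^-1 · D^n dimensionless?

Balance the L exponent: (1)·n from D, plus −(0) − (2) = -2 from the rest, must sum to zero.
n − 2 = 0, so n = 2.

2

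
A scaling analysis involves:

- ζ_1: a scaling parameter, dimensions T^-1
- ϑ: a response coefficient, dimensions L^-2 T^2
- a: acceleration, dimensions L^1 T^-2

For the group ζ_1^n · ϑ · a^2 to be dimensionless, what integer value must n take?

Balance the T exponent: (-1)·n from ζ_1, plus (2) + 2·(-2) = -2 from the rest, must sum to zero.
−n − 2 = 0, so n = -2.

-2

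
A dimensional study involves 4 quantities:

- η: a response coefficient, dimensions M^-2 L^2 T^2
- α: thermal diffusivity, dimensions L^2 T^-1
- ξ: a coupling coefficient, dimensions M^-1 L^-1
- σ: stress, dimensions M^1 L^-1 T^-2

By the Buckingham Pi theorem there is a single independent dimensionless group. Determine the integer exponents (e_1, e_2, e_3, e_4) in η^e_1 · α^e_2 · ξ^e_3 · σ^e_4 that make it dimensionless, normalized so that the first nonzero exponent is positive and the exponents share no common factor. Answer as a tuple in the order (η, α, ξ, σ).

M: e_1·(-2) + e_2·(0) + e_3·(-1) + e_4·(1) = 0
L: e_1·(2) + e_2·(2) + e_3·(-1) + e_4·(-1) = 0
T: e_1·(2) + e_2·(-1) + e_3·(0) + e_4·(-2) = 0
Solving this homogeneous linear system for the smallest-integer solution (first nonzero entry positive) gives (3, -2, -2, 4).

(3, -2, -2, 4)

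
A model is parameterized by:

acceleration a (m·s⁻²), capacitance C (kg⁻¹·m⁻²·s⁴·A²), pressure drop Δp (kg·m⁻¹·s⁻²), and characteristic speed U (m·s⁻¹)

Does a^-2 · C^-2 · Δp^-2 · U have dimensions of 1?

Sum the exponent of each base dimension across the product:
  M: −2·[a]_M − 2·[C]_M − 2·[Δp]_M + [U]_M = −2·(0) − 2·(-1) − 2·(1) + (0) = 0
  L: −2·[a]_L − 2·[C]_L − 2·[Δp]_L + [U]_L = −2·(1) − 2·(-2) − 2·(-1) + (1) = 5
  T: −2·[a]_T − 2·[C]_T − 2·[Δp]_T + [U]_T = −2·(-2) − 2·(4) − 2·(-2) + (-1) = -1
  I: −2·[a]_I − 2·[C]_I − 2·[Δp]_I + [U]_I = −2·(0) − 2·(2) − 2·(0) + (0) = -4
Net dimensions [L⁵ T⁻¹ I⁻⁴] ≠ [1] — not dimensionless.

no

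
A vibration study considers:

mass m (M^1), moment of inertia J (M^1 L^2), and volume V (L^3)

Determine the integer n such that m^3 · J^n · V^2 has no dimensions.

-3

Balance the M exponent: (1)·n from J, plus 3·(1) + 2·(0) = 3 from the rest, must sum to zero.
n + 3 = 0, so n = -3.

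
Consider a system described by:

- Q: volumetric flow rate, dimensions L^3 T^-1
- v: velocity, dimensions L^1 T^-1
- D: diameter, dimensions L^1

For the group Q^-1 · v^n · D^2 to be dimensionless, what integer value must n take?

Balance the L exponent: (1)·n from v, plus −(3) + 2·(1) = -1 from the rest, must sum to zero.
n − 1 = 0, so n = 1.

1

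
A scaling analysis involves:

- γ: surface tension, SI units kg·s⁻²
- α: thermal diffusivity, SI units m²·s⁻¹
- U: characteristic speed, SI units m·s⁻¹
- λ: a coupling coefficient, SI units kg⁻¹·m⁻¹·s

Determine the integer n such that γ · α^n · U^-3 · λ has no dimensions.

2

Balance the L exponent: (2)·n from α, plus (0) − 3·(1) + (-1) = -4 from the rest, must sum to zero.
2n − 4 = 0, so n = 2.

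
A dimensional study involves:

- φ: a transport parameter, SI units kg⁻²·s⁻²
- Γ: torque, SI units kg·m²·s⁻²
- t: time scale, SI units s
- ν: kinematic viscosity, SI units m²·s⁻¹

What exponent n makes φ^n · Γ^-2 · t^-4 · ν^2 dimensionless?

Balance the M exponent: (-2)·n from φ, plus −2·(1) − 4·(0) + 2·(0) = -2 from the rest, must sum to zero.
-2n − 2 = 0, so n = -1.

-1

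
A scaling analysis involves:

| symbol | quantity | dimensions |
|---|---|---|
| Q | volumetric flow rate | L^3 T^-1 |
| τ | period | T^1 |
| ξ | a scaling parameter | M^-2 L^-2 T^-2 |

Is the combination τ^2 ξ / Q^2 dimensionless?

Sum the exponent of each base dimension across the product:
  M: −2·[Q]_M + 2·[τ]_M + [ξ]_M = −2·(0) + 2·(0) + (-2) = -2
  L: −2·[Q]_L + 2·[τ]_L + [ξ]_L = −2·(3) + 2·(0) + (-2) = -8
  T: −2·[Q]_T + 2·[τ]_T + [ξ]_T = −2·(-1) + 2·(1) + (-2) = 2
Net dimensions [M⁻² L⁻⁸ T²] ≠ [1] — not dimensionless.

no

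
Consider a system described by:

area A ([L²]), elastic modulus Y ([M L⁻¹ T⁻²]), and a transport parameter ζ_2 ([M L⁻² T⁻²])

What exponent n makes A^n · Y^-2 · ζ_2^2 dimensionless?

Balance the L exponent: (2)·n from A, plus −2·(-1) + 2·(-2) = -2 from the rest, must sum to zero.
2n − 2 = 0, so n = 1.

1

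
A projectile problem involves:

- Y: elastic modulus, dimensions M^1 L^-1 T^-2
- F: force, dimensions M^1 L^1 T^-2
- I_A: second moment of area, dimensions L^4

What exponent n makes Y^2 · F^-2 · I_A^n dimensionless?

Balance the L exponent: (4)·n from I_A, plus 2·(-1) − 2·(1) = -4 from the rest, must sum to zero.
4n − 4 = 0, so n = 1.

1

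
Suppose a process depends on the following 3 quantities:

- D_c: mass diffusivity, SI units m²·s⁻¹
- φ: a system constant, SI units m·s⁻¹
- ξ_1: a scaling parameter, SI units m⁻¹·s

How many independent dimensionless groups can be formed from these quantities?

1

There are 3 variables and 2 base dimensions (L, T).
The dimension matrix has rank 2.
Independent dimensionless groups: 3 − 2 = 1.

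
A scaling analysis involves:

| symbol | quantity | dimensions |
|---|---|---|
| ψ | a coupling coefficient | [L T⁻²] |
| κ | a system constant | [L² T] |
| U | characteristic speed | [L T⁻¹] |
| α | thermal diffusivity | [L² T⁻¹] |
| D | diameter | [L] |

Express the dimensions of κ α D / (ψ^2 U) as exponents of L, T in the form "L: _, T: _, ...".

Collect each base-dimension exponent across the product:
  L: −2·(1) + (2) − (1) + (2) + (1) = 2
  T: −2·(-2) + (1) − (-1) + (-1) + (0) = 5
So the dimensions are [L² T⁵].

L: 2, T: 5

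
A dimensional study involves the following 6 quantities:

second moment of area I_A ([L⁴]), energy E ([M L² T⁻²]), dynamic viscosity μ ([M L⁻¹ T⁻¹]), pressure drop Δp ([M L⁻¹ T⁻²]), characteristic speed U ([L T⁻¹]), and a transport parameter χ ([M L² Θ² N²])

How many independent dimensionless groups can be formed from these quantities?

There are 6 variables and 5 base dimensions (M, L, T, Θ, N).
The dimension matrix has rank 4 (less than 5: the dimension vectors are linearly dependent).
Independent dimensionless groups: 6 − 4 = 2.

2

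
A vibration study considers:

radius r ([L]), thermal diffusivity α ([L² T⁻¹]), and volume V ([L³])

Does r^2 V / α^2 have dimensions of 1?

Sum the exponent of each base dimension across the product:
  L: 2·[r]_L − 2·[α]_L + [V]_L = 2·(1) − 2·(2) + (3) = 1
  T: 2·[r]_T − 2·[α]_T + [V]_T = 2·(0) − 2·(-1) + (0) = 2
Net dimensions [L T²] ≠ [1] — not dimensionless.

no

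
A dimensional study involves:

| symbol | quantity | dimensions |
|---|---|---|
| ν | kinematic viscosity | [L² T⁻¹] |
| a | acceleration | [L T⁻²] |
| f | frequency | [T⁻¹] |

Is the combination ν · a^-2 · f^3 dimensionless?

yes

Sum the exponent of each base dimension across the product:
  M: [ν]_M − 2·[a]_M + 3·[f]_M = (0) − 2·(0) + 3·(0) = 0
  L: [ν]_L − 2·[a]_L + 3·[f]_L = (2) − 2·(1) + 3·(0) = 0
  T: [ν]_T − 2·[a]_T + 3·[f]_T = (-1) − 2·(-2) + 3·(-1) = 0
All base exponents vanish — dimensionless.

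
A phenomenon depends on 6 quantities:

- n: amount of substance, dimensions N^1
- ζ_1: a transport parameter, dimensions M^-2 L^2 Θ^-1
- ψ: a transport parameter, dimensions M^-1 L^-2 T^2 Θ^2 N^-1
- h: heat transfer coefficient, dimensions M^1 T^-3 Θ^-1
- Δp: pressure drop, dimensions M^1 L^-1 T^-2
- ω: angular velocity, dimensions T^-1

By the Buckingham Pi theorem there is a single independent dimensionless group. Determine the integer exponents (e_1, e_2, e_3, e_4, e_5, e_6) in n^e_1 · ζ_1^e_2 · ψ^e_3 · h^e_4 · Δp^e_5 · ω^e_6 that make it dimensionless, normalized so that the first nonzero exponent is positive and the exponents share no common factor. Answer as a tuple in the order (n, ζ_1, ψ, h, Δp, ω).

M: e_1·(0) + e_2·(-2) + e_3·(-1) + e_4·(1) + e_5·(1) + e_6·(0) = 0
L: e_1·(0) + e_2·(2) + e_3·(-2) + e_4·(0) + e_5·(-1) + e_6·(0) = 0
T: e_1·(0) + e_2·(0) + e_3·(2) + e_4·(-3) + e_5·(-2) + e_6·(-1) = 0
Θ: e_1·(0) + e_2·(-1) + e_3·(2) + e_4·(-1) + e_5·(0) + e_6·(0) = 0
N: e_1·(1) + e_2·(0) + e_3·(-1) + e_4·(0) + e_5·(0) + e_6·(0) = 0
Solving this homogeneous linear system for the smallest-integer solution (first nonzero entry positive) gives (1, -1, 1, 3, -4, 1).

(1, -1, 1, 3, -4, 1)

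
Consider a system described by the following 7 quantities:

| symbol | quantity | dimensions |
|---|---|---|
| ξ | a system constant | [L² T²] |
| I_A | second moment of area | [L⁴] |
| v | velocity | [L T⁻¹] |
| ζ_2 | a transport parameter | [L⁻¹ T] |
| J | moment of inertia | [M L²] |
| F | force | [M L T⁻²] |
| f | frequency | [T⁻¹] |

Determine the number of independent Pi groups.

4

There are 7 variables and 3 base dimensions (M, L, T).
The dimension matrix has rank 3.
Independent dimensionless groups: 7 − 3 = 4.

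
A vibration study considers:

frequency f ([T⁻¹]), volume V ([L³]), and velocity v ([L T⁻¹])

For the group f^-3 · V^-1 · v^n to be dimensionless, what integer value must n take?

3

Balance the L exponent: (1)·n from v, plus −3·(0) − (3) = -3 from the rest, must sum to zero.
n − 3 = 0, so n = 3.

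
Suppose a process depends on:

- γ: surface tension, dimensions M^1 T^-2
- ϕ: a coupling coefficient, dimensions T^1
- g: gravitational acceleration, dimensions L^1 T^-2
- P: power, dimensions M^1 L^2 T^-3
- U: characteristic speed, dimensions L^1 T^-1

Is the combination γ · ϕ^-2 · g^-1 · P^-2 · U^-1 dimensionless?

Sum the exponent of each base dimension across the product:
  M: [γ]_M − 2·[ϕ]_M − [g]_M − 2·[P]_M − [U]_M = (1) − 2·(0) − (0) − 2·(1) − (0) = -1
  L: [γ]_L − 2·[ϕ]_L − [g]_L − 2·[P]_L − [U]_L = (0) − 2·(0) − (1) − 2·(2) − (1) = -6
  T: [γ]_T − 2·[ϕ]_T − [g]_T − 2·[P]_T − [U]_T = (-2) − 2·(1) − (-2) − 2·(-3) − (-1) = 5
Net dimensions [M⁻¹ L⁻⁶ T⁵] ≠ [1] — not dimensionless.

no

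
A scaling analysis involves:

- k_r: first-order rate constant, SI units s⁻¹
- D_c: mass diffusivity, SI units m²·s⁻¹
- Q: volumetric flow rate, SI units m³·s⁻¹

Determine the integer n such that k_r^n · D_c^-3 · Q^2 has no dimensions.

1

Balance the T exponent: (-1)·n from k_r, plus −3·(-1) + 2·(-1) = 1 from the rest, must sum to zero.
−n + 1 = 0, so n = 1.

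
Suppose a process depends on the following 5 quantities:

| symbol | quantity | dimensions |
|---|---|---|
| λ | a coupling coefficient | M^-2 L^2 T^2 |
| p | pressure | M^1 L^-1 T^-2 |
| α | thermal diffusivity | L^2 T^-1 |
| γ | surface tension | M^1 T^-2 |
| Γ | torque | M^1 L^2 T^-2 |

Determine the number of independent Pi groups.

2

There are 5 variables and 3 base dimensions (M, L, T).
The dimension matrix has rank 3.
Independent dimensionless groups: 5 − 3 = 2.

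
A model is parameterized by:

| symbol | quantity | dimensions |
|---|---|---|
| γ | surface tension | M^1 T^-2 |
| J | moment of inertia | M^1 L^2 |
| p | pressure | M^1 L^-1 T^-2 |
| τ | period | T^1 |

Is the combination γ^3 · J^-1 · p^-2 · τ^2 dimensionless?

yes

Sum the exponent of each base dimension across the product:
  M: 3·[γ]_M − [J]_M − 2·[p]_M + 2·[τ]_M = 3·(1) − (1) − 2·(1) + 2·(0) = 0
  L: 3·[γ]_L − [J]_L − 2·[p]_L + 2·[τ]_L = 3·(0) − (2) − 2·(-1) + 2·(0) = 0
  T: 3·[γ]_T − [J]_T − 2·[p]_T + 2·[τ]_T = 3·(-2) − (0) − 2·(-2) + 2·(1) = 0
  N: 3·[γ]_N − [J]_N − 2·[p]_N + 2·[τ]_N = 3·(0) − (0) − 2·(0) + 2·(0) = 0
All base exponents vanish — dimensionless.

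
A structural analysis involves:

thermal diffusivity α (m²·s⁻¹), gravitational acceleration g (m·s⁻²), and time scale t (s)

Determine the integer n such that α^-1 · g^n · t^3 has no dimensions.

2

Balance the L exponent: (1)·n from g, plus −(2) + 3·(0) = -2 from the rest, must sum to zero.
n − 2 = 0, so n = 2.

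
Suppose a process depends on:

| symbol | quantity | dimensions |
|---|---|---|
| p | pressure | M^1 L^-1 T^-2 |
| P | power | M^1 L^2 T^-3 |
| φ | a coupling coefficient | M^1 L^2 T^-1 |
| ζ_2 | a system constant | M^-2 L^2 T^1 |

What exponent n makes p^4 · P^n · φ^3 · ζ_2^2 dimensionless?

Balance the M exponent: (1)·n from P, plus 4·(1) + 3·(1) + 2·(-2) = 3 from the rest, must sum to zero.
n + 3 = 0, so n = -3.

-3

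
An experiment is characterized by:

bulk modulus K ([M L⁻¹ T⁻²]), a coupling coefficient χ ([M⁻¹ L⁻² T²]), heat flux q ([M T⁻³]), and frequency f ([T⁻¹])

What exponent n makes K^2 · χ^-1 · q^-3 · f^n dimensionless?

Balance the T exponent: (-1)·n from f, plus 2·(-2) − (2) − 3·(-3) = 3 from the rest, must sum to zero.
−n + 3 = 0, so n = 3.

3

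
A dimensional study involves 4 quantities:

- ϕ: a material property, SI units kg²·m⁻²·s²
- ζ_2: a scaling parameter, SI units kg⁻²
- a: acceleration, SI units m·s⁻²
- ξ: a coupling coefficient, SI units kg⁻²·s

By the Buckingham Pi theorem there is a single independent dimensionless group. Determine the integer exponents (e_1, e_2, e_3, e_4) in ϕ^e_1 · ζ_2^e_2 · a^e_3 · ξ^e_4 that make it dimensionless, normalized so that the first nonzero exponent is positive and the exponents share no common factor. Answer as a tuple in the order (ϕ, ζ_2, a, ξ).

(1, -1, 2, 2)

M: e_1·(2) + e_2·(-2) + e_3·(0) + e_4·(-2) = 0
L: e_1·(-2) + e_2·(0) + e_3·(1) + e_4·(0) = 0
T: e_1·(2) + e_2·(0) + e_3·(-2) + e_4·(1) = 0
Solving this homogeneous linear system for the smallest-integer solution (first nonzero entry positive) gives (1, -1, 2, 2).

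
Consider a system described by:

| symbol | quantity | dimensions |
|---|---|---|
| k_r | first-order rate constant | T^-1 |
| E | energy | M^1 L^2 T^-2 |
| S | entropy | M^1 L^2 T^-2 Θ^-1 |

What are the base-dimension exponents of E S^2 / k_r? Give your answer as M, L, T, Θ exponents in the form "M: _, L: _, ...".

M: 3, L: 6, T: -5, Θ: -2

Collect each base-dimension exponent across the product:
  M: −(0) + (1) + 2·(1) = 3
  L: −(0) + (2) + 2·(2) = 6
  T: −(-1) + (-2) + 2·(-2) = -5
  Θ: −(0) + (0) + 2·(-1) = -2
So the dimensions are [M³ L⁶ T⁻⁵ Θ⁻²].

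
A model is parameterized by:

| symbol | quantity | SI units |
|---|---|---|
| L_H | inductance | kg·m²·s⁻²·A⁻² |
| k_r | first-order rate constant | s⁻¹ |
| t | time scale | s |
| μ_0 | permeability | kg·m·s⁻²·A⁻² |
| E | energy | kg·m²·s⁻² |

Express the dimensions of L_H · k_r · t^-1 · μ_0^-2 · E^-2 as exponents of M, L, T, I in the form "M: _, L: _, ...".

Collect each base-dimension exponent across the product:
  M: (1) + (0) − (0) − 2·(1) − 2·(1) = -3
  L: (2) + (0) − (0) − 2·(1) − 2·(2) = -4
  T: (-2) + (-1) − (1) − 2·(-2) − 2·(-2) = 4
  I: (-2) + (0) − (0) − 2·(-2) − 2·(0) = 2
So the dimensions are [M⁻³ L⁻⁴ T⁴ I²].

M: -3, L: -4, T: 4, I: 2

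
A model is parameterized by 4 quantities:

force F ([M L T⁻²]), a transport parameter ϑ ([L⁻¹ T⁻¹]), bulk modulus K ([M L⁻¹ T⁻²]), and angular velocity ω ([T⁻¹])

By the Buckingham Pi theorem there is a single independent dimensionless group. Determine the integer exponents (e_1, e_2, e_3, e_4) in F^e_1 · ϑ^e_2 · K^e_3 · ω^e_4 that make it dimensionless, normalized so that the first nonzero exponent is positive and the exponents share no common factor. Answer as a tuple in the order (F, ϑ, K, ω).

(1, 2, -1, -2)

M: e_1·(1) + e_2·(0) + e_3·(1) + e_4·(0) = 0
L: e_1·(1) + e_2·(-1) + e_3·(-1) + e_4·(0) = 0
T: e_1·(-2) + e_2·(-1) + e_3·(-2) + e_4·(-1) = 0
Solving this homogeneous linear system for the smallest-integer solution (first nonzero entry positive) gives (1, 2, -1, -2).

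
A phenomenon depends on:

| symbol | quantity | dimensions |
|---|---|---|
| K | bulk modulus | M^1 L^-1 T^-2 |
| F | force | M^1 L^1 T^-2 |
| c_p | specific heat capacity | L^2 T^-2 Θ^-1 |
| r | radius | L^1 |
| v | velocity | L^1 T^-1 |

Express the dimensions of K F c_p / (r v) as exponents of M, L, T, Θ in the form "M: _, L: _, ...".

M: 2, L: 0, T: -5, Θ: -1

Collect each base-dimension exponent across the product:
  M: (1) + (1) + (0) − (0) − (0) = 2
  L: (-1) + (1) + (2) − (1) − (1) = 0
  T: (-2) + (-2) + (-2) − (0) − (-1) = -5
  Θ: (0) + (0) + (-1) − (0) − (0) = -1
So the dimensions are [M² T⁻⁵ Θ⁻¹].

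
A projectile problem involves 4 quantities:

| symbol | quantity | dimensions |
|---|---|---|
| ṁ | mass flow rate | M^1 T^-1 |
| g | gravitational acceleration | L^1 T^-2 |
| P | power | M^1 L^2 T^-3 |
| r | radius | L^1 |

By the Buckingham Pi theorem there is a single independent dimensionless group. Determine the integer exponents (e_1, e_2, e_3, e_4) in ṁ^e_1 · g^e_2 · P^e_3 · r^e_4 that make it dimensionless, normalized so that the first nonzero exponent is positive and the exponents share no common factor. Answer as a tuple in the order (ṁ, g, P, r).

(1, 1, -1, 1)

M: e_1·(1) + e_2·(0) + e_3·(1) + e_4·(0) = 0
L: e_1·(0) + e_2·(1) + e_3·(2) + e_4·(1) = 0
T: e_1·(-1) + e_2·(-2) + e_3·(-3) + e_4·(0) = 0
Solving this homogeneous linear system for the smallest-integer solution (first nonzero entry positive) gives (1, 1, -1, 1).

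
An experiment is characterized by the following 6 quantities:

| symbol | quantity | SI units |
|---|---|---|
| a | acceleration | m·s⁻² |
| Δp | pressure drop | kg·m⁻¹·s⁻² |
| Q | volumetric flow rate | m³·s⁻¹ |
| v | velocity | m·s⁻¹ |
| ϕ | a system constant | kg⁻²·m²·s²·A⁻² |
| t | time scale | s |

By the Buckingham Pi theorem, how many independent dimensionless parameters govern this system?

There are 6 variables and 4 base dimensions (M, L, T, I).
The dimension matrix has rank 4.
Independent dimensionless groups: 6 − 4 = 2.

2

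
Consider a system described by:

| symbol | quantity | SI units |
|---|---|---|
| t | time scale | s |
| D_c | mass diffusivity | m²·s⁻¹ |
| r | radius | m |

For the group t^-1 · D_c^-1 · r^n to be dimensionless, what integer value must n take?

2

Balance the L exponent: (1)·n from r, plus −(0) − (2) = -2 from the rest, must sum to zero.
n − 2 = 0, so n = 2.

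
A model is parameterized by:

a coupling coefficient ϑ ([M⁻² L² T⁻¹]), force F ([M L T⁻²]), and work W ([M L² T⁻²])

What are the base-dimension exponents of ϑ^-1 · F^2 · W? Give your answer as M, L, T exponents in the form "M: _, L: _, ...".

M: 5, L: 2, T: -5

Collect each base-dimension exponent across the product:
  M: −(-2) + 2·(1) + (1) = 5
  L: −(2) + 2·(1) + (2) = 2
  T: −(-1) + 2·(-2) + (-2) = -5
So the dimensions are [M⁵ L² T⁻⁵].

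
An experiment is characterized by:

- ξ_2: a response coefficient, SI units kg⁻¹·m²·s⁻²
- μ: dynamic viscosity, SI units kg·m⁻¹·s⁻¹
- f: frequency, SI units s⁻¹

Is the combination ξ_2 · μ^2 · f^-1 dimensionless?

no

Sum the exponent of each base dimension across the product:
  M: [ξ_2]_M + 2·[μ]_M − [f]_M = (-1) + 2·(1) − (0) = 1
  L: [ξ_2]_L + 2·[μ]_L − [f]_L = (2) + 2·(-1) − (0) = 0
  T: [ξ_2]_T + 2·[μ]_T − [f]_T = (-2) + 2·(-1) − (-1) = -3
Net dimensions [M T⁻³] ≠ [1] — not dimensionless.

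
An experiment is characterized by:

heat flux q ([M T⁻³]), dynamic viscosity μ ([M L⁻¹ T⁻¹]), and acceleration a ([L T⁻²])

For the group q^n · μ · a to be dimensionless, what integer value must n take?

-1

Balance the M exponent: (1)·n from q, plus (1) + (0) = 1 from the rest, must sum to zero.
n + 1 = 0, so n = -1.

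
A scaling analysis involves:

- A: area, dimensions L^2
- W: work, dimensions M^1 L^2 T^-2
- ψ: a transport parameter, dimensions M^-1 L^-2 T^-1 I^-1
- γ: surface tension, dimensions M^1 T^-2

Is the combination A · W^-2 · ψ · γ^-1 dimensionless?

no

Sum the exponent of each base dimension across the product:
  M: [A]_M − 2·[W]_M + [ψ]_M − [γ]_M = (0) − 2·(1) + (-1) − (1) = -4
  L: [A]_L − 2·[W]_L + [ψ]_L − [γ]_L = (2) − 2·(2) + (-2) − (0) = -4
  T: [A]_T − 2·[W]_T + [ψ]_T − [γ]_T = (0) − 2·(-2) + (-1) − (-2) = 5
  I: [A]_I − 2·[W]_I + [ψ]_I − [γ]_I = (0) − 2·(0) + (-1) − (0) = -1
Net dimensions [M⁻⁴ L⁻⁴ T⁵ I⁻¹] ≠ [1] — not dimensionless.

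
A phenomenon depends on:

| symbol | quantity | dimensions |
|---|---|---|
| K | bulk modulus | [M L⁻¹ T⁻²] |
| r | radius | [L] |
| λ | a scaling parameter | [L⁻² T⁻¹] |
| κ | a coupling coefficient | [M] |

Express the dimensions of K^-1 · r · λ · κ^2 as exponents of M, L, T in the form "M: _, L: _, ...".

M: 1, L: 0, T: 1

Collect each base-dimension exponent across the product:
  M: −(1) + (0) + (0) + 2·(1) = 1
  L: −(-1) + (1) + (-2) + 2·(0) = 0
  T: −(-2) + (0) + (-1) + 2·(0) = 1
So the dimensions are [M T].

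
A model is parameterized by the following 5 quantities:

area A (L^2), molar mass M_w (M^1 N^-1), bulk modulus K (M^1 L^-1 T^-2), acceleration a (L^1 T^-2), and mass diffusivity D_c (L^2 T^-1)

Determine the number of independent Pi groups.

1

There are 5 variables and 4 base dimensions (M, L, T, N).
The dimension matrix has rank 4.
Independent dimensionless groups: 5 − 4 = 1.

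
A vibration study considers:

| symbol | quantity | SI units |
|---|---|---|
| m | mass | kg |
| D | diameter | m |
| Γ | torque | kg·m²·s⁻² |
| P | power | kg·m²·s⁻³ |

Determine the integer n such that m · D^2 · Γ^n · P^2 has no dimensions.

-3

Balance the M exponent: (1)·n from Γ, plus (1) + 2·(0) + 2·(1) = 3 from the rest, must sum to zero.
n + 3 = 0, so n = -3.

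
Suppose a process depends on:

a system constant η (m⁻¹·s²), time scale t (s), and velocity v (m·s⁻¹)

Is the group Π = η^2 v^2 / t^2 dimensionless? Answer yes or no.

yes

Sum the exponent of each base dimension across the product:
  L: 2·[η]_L − 2·[t]_L + 2·[v]_L = 2·(-1) − 2·(0) + 2·(1) = 0
  T: 2·[η]_T − 2·[t]_T + 2·[v]_T = 2·(2) − 2·(1) + 2·(-1) = 0
All base exponents vanish — dimensionless.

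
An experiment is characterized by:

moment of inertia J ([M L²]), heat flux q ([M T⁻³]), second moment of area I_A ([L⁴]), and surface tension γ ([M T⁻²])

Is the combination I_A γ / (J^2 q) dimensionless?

no

Sum the exponent of each base dimension across the product:
  M: −2·[J]_M − [q]_M + [I_A]_M + [γ]_M = −2·(1) − (1) + (0) + (1) = -2
  L: −2·[J]_L − [q]_L + [I_A]_L + [γ]_L = −2·(2) − (0) + (4) + (0) = 0
  T: −2·[J]_T − [q]_T + [I_A]_T + [γ]_T = −2·(0) − (-3) + (0) + (-2) = 1
Net dimensions [M⁻² T] ≠ [1] — not dimensionless.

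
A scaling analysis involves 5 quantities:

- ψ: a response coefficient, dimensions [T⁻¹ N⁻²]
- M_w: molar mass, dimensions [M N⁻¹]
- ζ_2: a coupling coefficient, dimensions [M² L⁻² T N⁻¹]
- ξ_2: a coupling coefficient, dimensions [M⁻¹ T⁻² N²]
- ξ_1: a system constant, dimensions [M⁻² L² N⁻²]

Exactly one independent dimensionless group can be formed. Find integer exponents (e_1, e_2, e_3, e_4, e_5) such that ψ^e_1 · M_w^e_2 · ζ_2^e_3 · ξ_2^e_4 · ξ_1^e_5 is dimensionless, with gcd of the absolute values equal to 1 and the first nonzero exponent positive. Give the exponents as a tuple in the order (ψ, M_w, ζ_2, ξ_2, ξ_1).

M: e_1·(0) + e_2·(1) + e_3·(2) + e_4·(-1) + e_5·(-2) = 0
L: e_1·(0) + e_2·(0) + e_3·(-2) + e_4·(0) + e_5·(2) = 0
T: e_1·(-1) + e_2·(0) + e_3·(1) + e_4·(-2) + e_5·(0) = 0
N: e_1·(-2) + e_2·(-1) + e_3·(-1) + e_4·(2) + e_5·(-2) = 0
Solving this homogeneous linear system for the smallest-integer solution (first nonzero entry positive) gives (1, -1, -1, -1, -1).

(1, -1, -1, -1, -1)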